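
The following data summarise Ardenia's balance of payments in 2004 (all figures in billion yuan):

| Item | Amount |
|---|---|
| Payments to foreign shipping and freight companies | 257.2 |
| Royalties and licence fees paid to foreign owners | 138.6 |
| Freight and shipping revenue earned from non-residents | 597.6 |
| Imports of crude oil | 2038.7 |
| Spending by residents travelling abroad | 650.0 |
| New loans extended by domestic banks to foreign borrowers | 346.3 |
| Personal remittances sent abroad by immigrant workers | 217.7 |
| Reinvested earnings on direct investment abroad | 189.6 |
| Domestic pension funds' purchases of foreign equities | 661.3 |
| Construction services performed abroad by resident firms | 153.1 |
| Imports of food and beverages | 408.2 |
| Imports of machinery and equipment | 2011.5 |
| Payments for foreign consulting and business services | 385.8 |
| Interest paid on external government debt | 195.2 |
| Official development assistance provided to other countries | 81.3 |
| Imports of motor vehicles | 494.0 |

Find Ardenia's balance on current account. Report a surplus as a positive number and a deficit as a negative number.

-5937.9

Goods: -408.2 - 2038.7 - 2011.5 - 494.0 = -4952.4
Services: -650.0 + 597.6 - 385.8 - 257.2 - 138.6 + 153.1 = -680.9
Primary income: 189.6 - 195.2 = -5.6
Secondary income: -81.3 - 217.7 = -299.0
Current account = (-4952.4) + (-680.9) + (-5.6) + (-299.0) = -5937.9
(Excluded from the current account — financial account: new loans extended by domestic banks to foreign borrowers 346.3, domestic pension funds' purchases of foreign equities 661.3.)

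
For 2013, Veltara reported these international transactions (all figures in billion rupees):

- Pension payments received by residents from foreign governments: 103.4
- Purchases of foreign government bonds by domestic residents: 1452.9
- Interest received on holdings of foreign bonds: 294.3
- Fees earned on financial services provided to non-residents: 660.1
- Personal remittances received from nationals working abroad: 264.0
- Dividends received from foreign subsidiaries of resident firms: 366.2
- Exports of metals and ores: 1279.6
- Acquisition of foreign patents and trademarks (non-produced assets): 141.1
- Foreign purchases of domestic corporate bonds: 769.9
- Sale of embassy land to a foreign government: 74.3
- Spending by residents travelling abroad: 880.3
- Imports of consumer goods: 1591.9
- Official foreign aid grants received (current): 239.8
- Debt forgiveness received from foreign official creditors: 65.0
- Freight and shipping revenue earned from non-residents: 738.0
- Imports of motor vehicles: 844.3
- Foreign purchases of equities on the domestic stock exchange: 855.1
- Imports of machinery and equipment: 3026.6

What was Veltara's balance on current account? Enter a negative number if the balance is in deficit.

-2397.7

Goods: -844.3 + 1279.6 - 1591.9 - 3026.6 = -4183.2
Services: -880.3 + 738.0 + 660.1 = 517.8
Primary income: 366.2 + 294.3 = 660.5
Secondary income: 264.0 + 103.4 + 239.8 = 607.2
Current account = (-4183.2) + 517.8 + 660.5 + 607.2 = -2397.7
(Excluded from the current account — financial account: purchases of foreign government bonds by domestic residents 1452.9, foreign purchases of domestic corporate bonds 769.9, foreign purchases of equities on the domestic stock exchange 855.1; capital account: acquisition of foreign patents and trademarks (non-produced assets) 141.1, sale of embassy land to a foreign government 74.3, debt forgiveness received from foreign official creditors 65.0.)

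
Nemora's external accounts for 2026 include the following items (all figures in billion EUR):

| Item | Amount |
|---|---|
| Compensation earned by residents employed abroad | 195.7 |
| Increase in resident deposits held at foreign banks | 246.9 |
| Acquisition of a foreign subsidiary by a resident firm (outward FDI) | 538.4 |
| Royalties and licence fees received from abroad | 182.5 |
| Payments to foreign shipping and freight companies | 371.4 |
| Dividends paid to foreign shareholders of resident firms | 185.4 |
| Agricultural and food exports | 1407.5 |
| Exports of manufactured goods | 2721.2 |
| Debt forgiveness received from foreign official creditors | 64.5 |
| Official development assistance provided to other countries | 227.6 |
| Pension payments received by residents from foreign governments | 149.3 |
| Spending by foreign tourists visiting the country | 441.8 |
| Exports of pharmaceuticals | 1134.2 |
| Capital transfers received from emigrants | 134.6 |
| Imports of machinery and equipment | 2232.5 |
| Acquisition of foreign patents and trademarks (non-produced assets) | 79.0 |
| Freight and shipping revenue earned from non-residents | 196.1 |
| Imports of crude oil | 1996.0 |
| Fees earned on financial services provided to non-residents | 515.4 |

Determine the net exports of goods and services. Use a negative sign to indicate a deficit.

Goods: 1407.5 + 2721.2 - 2232.5 - 1996.0 + 1134.2 = 1034.4
Services: 515.4 - 371.4 + 196.1 + 182.5 + 441.8 = 964.4
Trade balance = 1034.4 + 964.4 = 1998.8
(Excluded from the trade balance — primary income: compensation earned by residents employed abroad 195.7, dividends paid to foreign shareholders of resident firms 185.4; financial account: increase in resident deposits held at foreign banks 246.9, acquisition of a foreign subsidiary by a resident firm (outward FDI) 538.4; capital account: debt forgiveness received from foreign official creditors 64.5, capital transfers received from emigrants 134.6, acquisition of foreign patents and trademarks (non-produced assets) 79.0; secondary income: official development assistance provided to other countries 227.6, pension payments received by residents from foreign governments 149.3.)

1998.8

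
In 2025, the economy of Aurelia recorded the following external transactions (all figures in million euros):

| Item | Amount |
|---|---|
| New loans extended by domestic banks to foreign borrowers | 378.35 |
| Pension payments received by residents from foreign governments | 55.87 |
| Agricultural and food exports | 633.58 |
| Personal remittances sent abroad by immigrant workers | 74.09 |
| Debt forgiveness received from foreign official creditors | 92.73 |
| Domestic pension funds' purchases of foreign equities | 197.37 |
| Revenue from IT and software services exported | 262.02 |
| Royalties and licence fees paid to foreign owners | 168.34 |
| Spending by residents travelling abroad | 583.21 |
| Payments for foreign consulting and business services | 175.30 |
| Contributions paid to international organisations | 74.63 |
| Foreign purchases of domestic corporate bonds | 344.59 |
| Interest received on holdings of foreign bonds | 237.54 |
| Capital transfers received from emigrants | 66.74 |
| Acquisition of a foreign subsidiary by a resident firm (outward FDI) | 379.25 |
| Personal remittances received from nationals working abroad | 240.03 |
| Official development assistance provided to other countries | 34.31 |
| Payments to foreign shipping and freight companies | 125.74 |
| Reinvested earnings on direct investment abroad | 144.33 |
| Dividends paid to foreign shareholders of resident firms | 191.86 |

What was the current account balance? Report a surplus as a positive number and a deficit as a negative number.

145.89

Goods: 633.58
Services: -583.21 - 125.74 - 175.30 + 262.02 - 168.34 = -790.57
Primary income: 144.33 + 237.54 - 191.86 = 190.01
Secondary income: -74.09 - 34.31 + 55.87 + 240.03 - 74.63 = 112.87
Current account = 633.58 + (-790.57) + 190.01 + 112.87 = 145.89
(Excluded from the current account — financial account: new loans extended by domestic banks to foreign borrowers 378.35, domestic pension funds' purchases of foreign equities 197.37, foreign purchases of domestic corporate bonds 344.59, acquisition of a foreign subsidiary by a resident firm (outward FDI) 379.25; capital account: debt forgiveness received from foreign official creditors 92.73, capital transfers received from emigrants 66.74.)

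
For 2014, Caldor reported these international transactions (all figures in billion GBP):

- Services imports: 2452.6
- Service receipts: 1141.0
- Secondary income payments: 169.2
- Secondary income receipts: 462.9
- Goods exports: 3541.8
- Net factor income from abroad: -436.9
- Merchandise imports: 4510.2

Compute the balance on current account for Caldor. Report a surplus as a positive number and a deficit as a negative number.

Goods balance = 3541.8 - 4510.2 = -968.4
Services balance = 1141.0 - 2452.6 = -1311.6
Trade balance (goods + services) = -968.4 + (-1311.6) = -2280.0
Net primary income = -436.9
Net secondary income = 462.9 - 169.2 = 293.7
Current account = -2280.0 + (-436.9) + 293.7 = -2423.2

-2423.2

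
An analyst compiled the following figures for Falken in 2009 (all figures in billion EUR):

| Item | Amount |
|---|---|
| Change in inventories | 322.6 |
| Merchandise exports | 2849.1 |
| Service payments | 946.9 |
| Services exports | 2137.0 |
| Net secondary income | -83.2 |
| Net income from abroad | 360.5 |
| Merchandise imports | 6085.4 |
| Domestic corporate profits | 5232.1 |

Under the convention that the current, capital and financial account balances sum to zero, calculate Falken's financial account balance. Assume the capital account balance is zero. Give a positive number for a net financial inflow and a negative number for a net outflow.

Goods balance = 2849.1 - 6085.4 = -3236.3
Services balance = 2137.0 - 946.9 = 1190.1
Trade balance (goods + services) = -3236.3 + 1190.1 = -2046.2
Net primary income = 360.5
Net secondary income = -83.2
Current account = -2046.2 + 360.5 + (-83.2) = -1768.9
Financial account = -(-1768.9) = 1768.9

1768.9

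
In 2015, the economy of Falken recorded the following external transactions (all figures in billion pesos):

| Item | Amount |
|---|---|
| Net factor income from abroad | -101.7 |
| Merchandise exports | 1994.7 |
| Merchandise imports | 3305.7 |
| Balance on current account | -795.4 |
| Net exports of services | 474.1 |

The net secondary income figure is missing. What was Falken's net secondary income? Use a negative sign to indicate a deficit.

143.2

Current account = goods balance + services balance + net primary income + net secondary income
Sum of the known components = -938.6
Net secondary income = CA - (known components) = -795.4 - (-938.6) = 143.2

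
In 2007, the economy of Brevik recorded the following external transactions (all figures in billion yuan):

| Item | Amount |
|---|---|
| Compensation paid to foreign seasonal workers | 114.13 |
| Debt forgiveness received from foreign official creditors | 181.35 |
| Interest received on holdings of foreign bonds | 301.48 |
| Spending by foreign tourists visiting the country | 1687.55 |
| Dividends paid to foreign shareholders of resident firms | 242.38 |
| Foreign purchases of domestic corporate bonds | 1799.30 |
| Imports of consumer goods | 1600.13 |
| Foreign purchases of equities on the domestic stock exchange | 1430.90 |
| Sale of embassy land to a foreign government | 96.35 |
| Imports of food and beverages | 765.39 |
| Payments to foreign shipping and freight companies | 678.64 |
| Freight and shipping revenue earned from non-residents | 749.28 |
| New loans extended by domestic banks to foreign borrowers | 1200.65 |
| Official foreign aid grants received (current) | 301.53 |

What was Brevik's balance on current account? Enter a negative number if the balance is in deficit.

-360.83

Goods: -765.39 - 1600.13 = -2365.52
Services: 1687.55 + 749.28 - 678.64 = 1758.19
Primary income: 301.48 - 114.13 - 242.38 = -55.03
Secondary income: 301.53
Current account = (-2365.52) + 1758.19 + (-55.03) + 301.53 = -360.83
(Excluded from the current account — capital account: debt forgiveness received from foreign official creditors 181.35, sale of embassy land to a foreign government 96.35; financial account: foreign purchases of domestic corporate bonds 1799.30, foreign purchases of equities on the domestic stock exchange 1430.90, new loans extended by domestic banks to foreign borrowers 1200.65.)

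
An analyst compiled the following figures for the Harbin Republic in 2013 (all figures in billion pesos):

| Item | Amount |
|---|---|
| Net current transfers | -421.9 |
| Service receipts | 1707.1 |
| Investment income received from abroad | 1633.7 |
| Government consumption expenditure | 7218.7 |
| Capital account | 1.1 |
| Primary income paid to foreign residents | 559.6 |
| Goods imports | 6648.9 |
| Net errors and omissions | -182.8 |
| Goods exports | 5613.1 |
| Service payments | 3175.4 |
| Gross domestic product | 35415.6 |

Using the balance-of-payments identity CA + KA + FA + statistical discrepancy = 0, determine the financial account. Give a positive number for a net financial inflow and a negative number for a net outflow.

Goods balance = 5613.1 - 6648.9 = -1035.8
Services balance = 1707.1 - 3175.4 = -1468.3
Trade balance (goods + services) = -1035.8 + (-1468.3) = -2504.1
Net primary income = 1633.7 - 559.6 = 1074.1
Net secondary income = -421.9
Current account = -2504.1 + 1074.1 + (-421.9) = -1851.9
Financial account = -(-1851.9 + 1.1 + (-182.8)) = 2033.6

2033.6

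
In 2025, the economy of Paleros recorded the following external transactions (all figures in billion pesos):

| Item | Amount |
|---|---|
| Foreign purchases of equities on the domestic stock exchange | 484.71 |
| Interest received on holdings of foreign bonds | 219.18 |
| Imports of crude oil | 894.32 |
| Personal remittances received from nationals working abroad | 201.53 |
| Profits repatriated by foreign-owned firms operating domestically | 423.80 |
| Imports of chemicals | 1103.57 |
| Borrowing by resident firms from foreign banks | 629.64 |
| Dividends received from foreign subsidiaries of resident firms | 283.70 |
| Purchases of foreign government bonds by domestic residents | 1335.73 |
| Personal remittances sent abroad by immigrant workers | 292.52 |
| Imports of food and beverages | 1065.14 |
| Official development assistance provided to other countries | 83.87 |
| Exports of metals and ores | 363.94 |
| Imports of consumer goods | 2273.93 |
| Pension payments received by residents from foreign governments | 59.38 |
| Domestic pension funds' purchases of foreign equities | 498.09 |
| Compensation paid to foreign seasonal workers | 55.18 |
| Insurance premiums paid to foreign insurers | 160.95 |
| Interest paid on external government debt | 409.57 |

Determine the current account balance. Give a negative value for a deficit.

-5635.12

Goods: -2273.93 - 1065.14 + 363.94 - 894.32 - 1103.57 = -4973.02
Services: -160.95
Primary income: -409.57 + 219.18 + 283.70 - 423.80 - 55.18 = -385.67
Secondary income: -292.52 + 59.38 - 83.87 + 201.53 = -115.48
Current account = (-4973.02) + (-160.95) + (-385.67) + (-115.48) = -5635.12
(Excluded from the current account — financial account: foreign purchases of equities on the domestic stock exchange 484.71, borrowing by resident firms from foreign banks 629.64, purchases of foreign government bonds by domestic residents 1335.73, domestic pension funds' purchases of foreign equities 498.09.)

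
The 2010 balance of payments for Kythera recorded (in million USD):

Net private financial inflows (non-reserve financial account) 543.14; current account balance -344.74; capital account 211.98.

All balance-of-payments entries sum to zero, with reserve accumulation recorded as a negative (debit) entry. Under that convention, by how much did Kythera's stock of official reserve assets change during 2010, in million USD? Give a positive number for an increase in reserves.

410.38

Official reserve transactions balance = -((-344.74) + 211.98 + 543.14) = -410.38
An accumulation of reserves is recorded as a debit (negative entry), so the change in the stock of reserves is the negative of that balance.
Change in official reserves = -(-410.38) = 410.38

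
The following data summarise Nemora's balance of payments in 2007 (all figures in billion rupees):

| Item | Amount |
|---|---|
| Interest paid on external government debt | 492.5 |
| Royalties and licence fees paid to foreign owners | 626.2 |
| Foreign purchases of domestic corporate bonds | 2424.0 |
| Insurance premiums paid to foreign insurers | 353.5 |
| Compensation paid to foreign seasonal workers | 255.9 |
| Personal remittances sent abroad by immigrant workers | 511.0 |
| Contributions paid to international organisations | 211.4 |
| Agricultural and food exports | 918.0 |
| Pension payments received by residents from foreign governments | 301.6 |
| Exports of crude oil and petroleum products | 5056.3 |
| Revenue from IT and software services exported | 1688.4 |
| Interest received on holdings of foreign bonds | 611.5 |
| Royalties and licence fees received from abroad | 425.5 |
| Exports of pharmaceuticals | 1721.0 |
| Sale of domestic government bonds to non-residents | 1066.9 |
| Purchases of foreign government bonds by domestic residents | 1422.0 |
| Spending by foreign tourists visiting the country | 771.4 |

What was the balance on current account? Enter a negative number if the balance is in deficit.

9043.2

Goods: 1721.0 + 918.0 + 5056.3 = 7695.3
Services: 1688.4 + 771.4 - 626.2 - 353.5 + 425.5 = 1905.6
Primary income: -492.5 - 255.9 + 611.5 = -136.9
Secondary income: 301.6 - 211.4 - 511.0 = -420.8
Current account = 7695.3 + 1905.6 + (-136.9) + (-420.8) = 9043.2
(Excluded from the current account — financial account: foreign purchases of domestic corporate bonds 2424.0, sale of domestic government bonds to non-residents 1066.9, purchases of foreign government bonds by domestic residents 1422.0.)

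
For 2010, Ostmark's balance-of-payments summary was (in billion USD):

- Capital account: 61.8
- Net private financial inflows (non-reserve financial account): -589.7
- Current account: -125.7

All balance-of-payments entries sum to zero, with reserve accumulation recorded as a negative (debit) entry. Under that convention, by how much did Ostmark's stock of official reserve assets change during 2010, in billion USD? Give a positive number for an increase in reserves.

Official reserve transactions balance = -((-125.7) + 61.8 + (-589.7)) = 653.6
An accumulation of reserves is recorded as a debit (negative entry), so the change in the stock of reserves is the negative of that balance.
Change in official reserves = -(653.6) = -653.6

-653.6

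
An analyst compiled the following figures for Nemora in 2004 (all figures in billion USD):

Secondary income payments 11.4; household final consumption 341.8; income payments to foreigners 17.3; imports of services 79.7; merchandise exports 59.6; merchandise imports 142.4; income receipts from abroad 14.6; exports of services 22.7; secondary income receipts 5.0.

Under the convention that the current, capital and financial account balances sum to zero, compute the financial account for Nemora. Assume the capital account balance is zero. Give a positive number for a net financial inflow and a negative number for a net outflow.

148.9

Goods balance = 59.6 - 142.4 = -82.8
Services balance = 22.7 - 79.7 = -57.0
Trade balance (goods + services) = -82.8 + (-57.0) = -139.8
Net primary income = 14.6 - 17.3 = -2.7
Net secondary income = 5.0 - 11.4 = -6.4
Current account = -139.8 + (-2.7) + (-6.4) = -148.9
Financial account = -(-148.9) = 148.9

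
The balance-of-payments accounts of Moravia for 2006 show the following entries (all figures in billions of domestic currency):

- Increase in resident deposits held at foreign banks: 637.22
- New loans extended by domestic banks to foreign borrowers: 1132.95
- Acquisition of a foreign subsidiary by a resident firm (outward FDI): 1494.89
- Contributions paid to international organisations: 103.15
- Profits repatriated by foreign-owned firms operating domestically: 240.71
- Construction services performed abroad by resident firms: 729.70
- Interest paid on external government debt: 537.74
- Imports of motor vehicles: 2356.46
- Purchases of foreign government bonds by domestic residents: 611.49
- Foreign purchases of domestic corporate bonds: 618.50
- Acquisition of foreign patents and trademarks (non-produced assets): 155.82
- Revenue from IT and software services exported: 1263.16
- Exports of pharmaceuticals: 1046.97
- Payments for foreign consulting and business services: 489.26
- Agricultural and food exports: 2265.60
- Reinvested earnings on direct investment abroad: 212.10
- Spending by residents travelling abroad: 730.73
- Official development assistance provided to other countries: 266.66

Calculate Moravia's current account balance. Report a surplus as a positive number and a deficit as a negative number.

792.82

Goods: 2265.60 + 1046.97 - 2356.46 = 956.11
Services: 729.70 - 489.26 - 730.73 + 1263.16 = 772.87
Primary income: -240.71 - 537.74 + 212.10 = -566.35
Secondary income: -266.66 - 103.15 = -369.81
Current account = 956.11 + 772.87 + (-566.35) + (-369.81) = 792.82
(Excluded from the current account — financial account: increase in resident deposits held at foreign banks 637.22, new loans extended by domestic banks to foreign borrowers 1132.95, acquisition of a foreign subsidiary by a resident firm (outward FDI) 1494.89, purchases of foreign government bonds by domestic residents 611.49, foreign purchases of domestic corporate bonds 618.50; capital account: acquisition of foreign patents and trademarks (non-produced assets) 155.82.)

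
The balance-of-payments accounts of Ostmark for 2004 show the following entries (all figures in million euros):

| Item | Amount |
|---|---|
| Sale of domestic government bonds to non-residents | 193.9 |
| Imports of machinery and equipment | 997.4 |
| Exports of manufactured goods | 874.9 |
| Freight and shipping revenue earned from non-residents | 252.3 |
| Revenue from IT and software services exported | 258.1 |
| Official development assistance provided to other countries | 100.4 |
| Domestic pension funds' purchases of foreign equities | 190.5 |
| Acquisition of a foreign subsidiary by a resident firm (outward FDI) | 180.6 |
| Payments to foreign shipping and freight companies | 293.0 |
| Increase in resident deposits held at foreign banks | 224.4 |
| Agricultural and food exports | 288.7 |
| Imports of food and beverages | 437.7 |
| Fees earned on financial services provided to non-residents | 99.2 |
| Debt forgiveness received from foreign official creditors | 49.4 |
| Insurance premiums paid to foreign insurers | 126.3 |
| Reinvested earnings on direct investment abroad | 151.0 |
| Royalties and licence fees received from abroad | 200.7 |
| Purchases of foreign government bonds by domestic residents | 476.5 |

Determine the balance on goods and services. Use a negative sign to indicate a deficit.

Goods: 874.9 + 288.7 - 437.7 - 997.4 = -271.5
Services: 200.7 + 252.3 - 293.0 + 258.1 + 99.2 - 126.3 = 391.0
Trade balance = -271.5 + 391.0 = 119.5
(Excluded from the trade balance — financial account: sale of domestic government bonds to non-residents 193.9, domestic pension funds' purchases of foreign equities 190.5, acquisition of a foreign subsidiary by a resident firm (outward FDI) 180.6, increase in resident deposits held at foreign banks 224.4, purchases of foreign government bonds by domestic residents 476.5; secondary income: official development assistance provided to other countries 100.4; capital account: debt forgiveness received from foreign official creditors 49.4; primary income: reinvested earnings on direct investment abroad 151.0.)

119.5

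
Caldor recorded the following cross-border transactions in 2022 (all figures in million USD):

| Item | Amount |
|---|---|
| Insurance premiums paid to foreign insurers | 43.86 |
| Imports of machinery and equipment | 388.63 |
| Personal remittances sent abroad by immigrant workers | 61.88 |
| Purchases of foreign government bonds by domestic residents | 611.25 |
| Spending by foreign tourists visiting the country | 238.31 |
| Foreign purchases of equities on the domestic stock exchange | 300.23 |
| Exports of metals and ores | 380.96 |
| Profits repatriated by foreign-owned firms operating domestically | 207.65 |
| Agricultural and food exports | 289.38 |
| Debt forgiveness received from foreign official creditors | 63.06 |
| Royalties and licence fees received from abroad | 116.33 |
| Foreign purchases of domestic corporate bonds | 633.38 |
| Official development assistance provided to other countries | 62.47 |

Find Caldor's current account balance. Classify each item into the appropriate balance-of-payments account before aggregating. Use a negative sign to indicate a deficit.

Goods: 380.96 + 289.38 - 388.63 = 281.71
Services: -43.86 + 238.31 + 116.33 = 310.78
Primary income: -207.65
Secondary income: -62.47 - 61.88 = -124.35
Current account = 281.71 + 310.78 + (-207.65) + (-124.35) = 260.49
(Excluded from the current account — financial account: purchases of foreign government bonds by domestic residents 611.25, foreign purchases of equities on the domestic stock exchange 300.23, foreign purchases of domestic corporate bonds 633.38; capital account: debt forgiveness received from foreign official creditors 63.06.)

260.49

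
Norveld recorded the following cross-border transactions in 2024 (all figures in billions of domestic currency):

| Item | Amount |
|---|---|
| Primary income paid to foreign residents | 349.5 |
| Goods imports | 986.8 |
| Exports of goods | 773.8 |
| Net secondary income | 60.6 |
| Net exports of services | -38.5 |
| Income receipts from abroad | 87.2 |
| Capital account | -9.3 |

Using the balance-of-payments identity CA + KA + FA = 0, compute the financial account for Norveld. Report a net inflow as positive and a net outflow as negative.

462.5

Goods balance = 773.8 - 986.8 = -213.0
Services balance = -38.5
Trade balance (goods + services) = -213.0 + (-38.5) = -251.5
Net primary income = 87.2 - 349.5 = -262.3
Net secondary income = 60.6
Current account = -251.5 + (-262.3) + 60.6 = -453.2
Financial account = -(-453.2 + (-9.3)) = 462.5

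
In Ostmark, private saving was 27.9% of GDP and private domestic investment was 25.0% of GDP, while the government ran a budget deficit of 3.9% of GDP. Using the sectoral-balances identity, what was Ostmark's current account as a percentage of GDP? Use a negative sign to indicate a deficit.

-1.0

By the sectoral-balances identity, CA = (S_private - I) + (T - G).
Private balance = 27.9 - 25.0 = 2.9
Government balance (T - G) = -3.9
CA = 2.9 + (-3.9) = -1.0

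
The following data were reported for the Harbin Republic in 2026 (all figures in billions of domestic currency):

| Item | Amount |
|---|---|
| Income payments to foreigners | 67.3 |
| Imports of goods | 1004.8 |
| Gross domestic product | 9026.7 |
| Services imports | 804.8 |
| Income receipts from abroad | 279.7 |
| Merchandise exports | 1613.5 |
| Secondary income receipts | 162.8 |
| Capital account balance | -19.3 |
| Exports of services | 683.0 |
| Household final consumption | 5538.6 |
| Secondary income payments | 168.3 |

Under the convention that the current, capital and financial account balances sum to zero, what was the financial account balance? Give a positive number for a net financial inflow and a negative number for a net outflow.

-674.5

Goods balance = 1613.5 - 1004.8 = 608.7
Services balance = 683.0 - 804.8 = -121.8
Trade balance (goods + services) = 608.7 + (-121.8) = 486.9
Net primary income = 279.7 - 67.3 = 212.4
Net secondary income = 162.8 - 168.3 = -5.5
Current account = 486.9 + 212.4 + (-5.5) = 693.8
Financial account = -(693.8 + (-19.3)) = -674.5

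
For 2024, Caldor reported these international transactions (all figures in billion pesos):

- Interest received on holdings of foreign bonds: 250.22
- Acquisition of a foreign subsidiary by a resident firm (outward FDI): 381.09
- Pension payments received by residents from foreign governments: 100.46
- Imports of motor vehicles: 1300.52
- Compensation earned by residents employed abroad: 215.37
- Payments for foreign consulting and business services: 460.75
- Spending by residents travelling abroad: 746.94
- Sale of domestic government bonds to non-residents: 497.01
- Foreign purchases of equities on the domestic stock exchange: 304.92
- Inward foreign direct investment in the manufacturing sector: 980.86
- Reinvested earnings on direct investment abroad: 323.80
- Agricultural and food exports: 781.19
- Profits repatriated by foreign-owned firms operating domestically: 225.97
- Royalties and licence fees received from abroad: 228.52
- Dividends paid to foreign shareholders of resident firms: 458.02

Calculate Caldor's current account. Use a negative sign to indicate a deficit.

-1292.64

Goods: 781.19 - 1300.52 = -519.33
Services: -460.75 - 746.94 + 228.52 = -979.17
Primary income: -458.02 + 250.22 + 215.37 + 323.80 - 225.97 = 105.40
Secondary income: 100.46
Current account = (-519.33) + (-979.17) + 105.40 + 100.46 = -1292.64
(Excluded from the current account — financial account: acquisition of a foreign subsidiary by a resident firm (outward FDI) 381.09, sale of domestic government bonds to non-residents 497.01, foreign purchases of equities on the domestic stock exchange 304.92, inward foreign direct investment in the manufacturing sector 980.86.)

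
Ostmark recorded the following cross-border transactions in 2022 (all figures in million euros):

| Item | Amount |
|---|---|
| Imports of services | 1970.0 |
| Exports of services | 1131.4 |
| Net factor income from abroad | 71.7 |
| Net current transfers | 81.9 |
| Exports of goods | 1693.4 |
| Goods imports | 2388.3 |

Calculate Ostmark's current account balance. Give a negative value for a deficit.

-1379.9

Goods balance = 1693.4 - 2388.3 = -694.9
Services balance = 1131.4 - 1970.0 = -838.6
Trade balance (goods + services) = -694.9 + (-838.6) = -1533.5
Net primary income = 71.7
Net secondary income = 81.9
Current account = -1533.5 + 71.7 + 81.9 = -1379.9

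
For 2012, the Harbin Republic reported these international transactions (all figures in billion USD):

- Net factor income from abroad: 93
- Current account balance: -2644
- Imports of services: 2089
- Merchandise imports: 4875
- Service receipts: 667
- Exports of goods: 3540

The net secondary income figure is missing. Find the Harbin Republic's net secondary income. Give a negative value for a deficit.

20

Current account = goods balance + services balance + net primary income + net secondary income
Sum of the known components = -2664
Net secondary income = CA - (known components) = -2644 - (-2664) = 20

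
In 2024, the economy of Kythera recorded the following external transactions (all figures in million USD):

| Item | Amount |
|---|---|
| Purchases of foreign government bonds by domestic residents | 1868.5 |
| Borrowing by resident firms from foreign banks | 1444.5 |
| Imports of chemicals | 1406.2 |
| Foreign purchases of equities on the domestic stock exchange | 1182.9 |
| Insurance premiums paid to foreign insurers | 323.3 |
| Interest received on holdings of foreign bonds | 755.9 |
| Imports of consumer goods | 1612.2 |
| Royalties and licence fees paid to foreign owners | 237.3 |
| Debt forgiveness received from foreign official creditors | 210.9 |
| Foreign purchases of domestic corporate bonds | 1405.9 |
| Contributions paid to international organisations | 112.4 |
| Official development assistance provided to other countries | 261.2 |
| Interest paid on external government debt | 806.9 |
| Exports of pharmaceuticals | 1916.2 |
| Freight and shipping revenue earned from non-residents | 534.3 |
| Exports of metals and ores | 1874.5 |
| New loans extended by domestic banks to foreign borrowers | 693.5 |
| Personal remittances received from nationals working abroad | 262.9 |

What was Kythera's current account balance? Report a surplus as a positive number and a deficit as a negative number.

Goods: -1406.2 + 1916.2 + 1874.5 - 1612.2 = 772.3
Services: -323.3 + 534.3 - 237.3 = -26.3
Primary income: 755.9 - 806.9 = -51.0
Secondary income: -112.4 + 262.9 - 261.2 = -110.7
Current account = 772.3 + (-26.3) + (-51.0) + (-110.7) = 584.3
(Excluded from the current account — financial account: purchases of foreign government bonds by domestic residents 1868.5, borrowing by resident firms from foreign banks 1444.5, foreign purchases of equities on the domestic stock exchange 1182.9, foreign purchases of domestic corporate bonds 1405.9, new loans extended by domestic banks to foreign borrowers 693.5; capital account: debt forgiveness received from foreign official creditors 210.9.)

584.3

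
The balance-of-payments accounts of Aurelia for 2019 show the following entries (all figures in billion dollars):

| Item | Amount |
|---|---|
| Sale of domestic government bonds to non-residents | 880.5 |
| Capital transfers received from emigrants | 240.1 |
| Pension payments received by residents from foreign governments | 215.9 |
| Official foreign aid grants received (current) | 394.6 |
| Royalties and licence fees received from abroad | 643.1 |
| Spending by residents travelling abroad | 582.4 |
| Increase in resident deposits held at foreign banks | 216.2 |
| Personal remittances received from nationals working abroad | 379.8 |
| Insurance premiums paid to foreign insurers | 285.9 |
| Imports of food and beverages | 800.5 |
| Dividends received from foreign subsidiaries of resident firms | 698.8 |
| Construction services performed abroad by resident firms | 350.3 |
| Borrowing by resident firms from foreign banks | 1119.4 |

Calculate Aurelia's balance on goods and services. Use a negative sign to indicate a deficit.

-675.4

Goods: -800.5
Services: 350.3 - 582.4 - 285.9 + 643.1 = 125.1
Trade balance = -800.5 + 125.1 = -675.4
(Excluded from the trade balance — financial account: sale of domestic government bonds to non-residents 880.5, increase in resident deposits held at foreign banks 216.2, borrowing by resident firms from foreign banks 1119.4; capital account: capital transfers received from emigrants 240.1; secondary income: pension payments received by residents from foreign governments 215.9, official foreign aid grants received (current) 394.6, personal remittances received from nationals working abroad 379.8; primary income: dividends received from foreign subsidiaries of resident firms 698.8.)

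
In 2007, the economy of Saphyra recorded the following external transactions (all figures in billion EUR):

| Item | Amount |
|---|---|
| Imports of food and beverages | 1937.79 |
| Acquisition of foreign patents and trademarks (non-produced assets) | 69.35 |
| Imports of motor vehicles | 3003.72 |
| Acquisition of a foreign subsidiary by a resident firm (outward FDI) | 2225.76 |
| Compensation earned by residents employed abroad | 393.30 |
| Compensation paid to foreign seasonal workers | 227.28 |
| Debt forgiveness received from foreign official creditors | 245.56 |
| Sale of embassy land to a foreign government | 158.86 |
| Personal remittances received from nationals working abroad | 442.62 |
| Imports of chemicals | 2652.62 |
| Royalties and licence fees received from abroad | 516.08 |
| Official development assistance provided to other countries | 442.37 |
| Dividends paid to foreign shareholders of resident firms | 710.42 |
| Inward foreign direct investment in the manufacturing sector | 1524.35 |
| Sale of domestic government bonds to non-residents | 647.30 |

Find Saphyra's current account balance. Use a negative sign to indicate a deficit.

Goods: -1937.79 - 2652.62 - 3003.72 = -7594.13
Services: 516.08
Primary income: 393.30 - 710.42 - 227.28 = -544.40
Secondary income: -442.37 + 442.62 = 0.25
Current account = (-7594.13) + 516.08 + (-544.40) + 0.25 = -7622.20
(Excluded from the current account — capital account: acquisition of foreign patents and trademarks (non-produced assets) 69.35, debt forgiveness received from foreign official creditors 245.56, sale of embassy land to a foreign government 158.86; financial account: acquisition of a foreign subsidiary by a resident firm (outward FDI) 2225.76, inward foreign direct investment in the manufacturing sector 1524.35, sale of domestic government bonds to non-residents 647.30.)

-7622.20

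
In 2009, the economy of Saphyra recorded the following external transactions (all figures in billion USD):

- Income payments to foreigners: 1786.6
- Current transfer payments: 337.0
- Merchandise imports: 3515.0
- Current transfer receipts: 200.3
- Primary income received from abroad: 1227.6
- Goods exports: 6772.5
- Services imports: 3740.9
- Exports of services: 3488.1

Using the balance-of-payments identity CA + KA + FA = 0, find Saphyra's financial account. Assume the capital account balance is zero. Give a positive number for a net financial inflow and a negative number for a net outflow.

-2309.0

Goods balance = 6772.5 - 3515.0 = 3257.5
Services balance = 3488.1 - 3740.9 = -252.8
Trade balance (goods + services) = 3257.5 + (-252.8) = 3004.7
Net primary income = 1227.6 - 1786.6 = -559.0
Net secondary income = 200.3 - 337.0 = -136.7
Current account = 3004.7 + (-559.0) + (-136.7) = 2309.0
Financial account = -(2309.0) = -2309.0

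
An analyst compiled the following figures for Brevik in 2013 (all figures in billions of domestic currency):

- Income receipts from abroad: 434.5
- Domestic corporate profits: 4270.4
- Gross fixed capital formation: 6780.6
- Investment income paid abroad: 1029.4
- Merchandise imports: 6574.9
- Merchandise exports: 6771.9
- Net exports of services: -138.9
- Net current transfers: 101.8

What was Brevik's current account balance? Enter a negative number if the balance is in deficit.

Goods balance = 6771.9 - 6574.9 = 197.0
Services balance = -138.9
Trade balance (goods + services) = 197.0 + (-138.9) = 58.1
Net primary income = 434.5 - 1029.4 = -594.9
Net secondary income = 101.8
Current account = 58.1 + (-594.9) + 101.8 = -435.0

-435.0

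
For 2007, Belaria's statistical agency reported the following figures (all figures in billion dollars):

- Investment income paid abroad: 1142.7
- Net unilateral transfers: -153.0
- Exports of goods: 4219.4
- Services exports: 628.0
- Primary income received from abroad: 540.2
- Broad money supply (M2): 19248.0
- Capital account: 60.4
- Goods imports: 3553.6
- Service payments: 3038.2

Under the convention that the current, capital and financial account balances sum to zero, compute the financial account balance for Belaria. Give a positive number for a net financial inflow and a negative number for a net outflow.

2439.5

Goods balance = 4219.4 - 3553.6 = 665.8
Services balance = 628.0 - 3038.2 = -2410.2
Trade balance (goods + services) = 665.8 + (-2410.2) = -1744.4
Net primary income = 540.2 - 1142.7 = -602.5
Net secondary income = -153.0
Current account = -1744.4 + (-602.5) + (-153.0) = -2499.9
Financial account = -(-2499.9 + 60.4) = 2439.5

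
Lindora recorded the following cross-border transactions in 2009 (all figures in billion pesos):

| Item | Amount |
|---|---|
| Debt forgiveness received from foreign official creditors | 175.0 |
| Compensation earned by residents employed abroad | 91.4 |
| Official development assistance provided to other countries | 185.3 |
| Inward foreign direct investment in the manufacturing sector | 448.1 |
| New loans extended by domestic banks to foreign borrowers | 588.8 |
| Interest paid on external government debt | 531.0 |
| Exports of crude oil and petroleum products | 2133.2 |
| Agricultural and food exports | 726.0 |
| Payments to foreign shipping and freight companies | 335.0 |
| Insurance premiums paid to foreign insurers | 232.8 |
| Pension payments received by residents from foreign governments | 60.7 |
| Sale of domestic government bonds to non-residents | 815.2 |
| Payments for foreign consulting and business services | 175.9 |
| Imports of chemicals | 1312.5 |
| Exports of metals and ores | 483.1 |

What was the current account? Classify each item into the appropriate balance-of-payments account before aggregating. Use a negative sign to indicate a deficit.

721.9

Goods: 483.1 + 2133.2 - 1312.5 + 726.0 = 2029.8
Services: -335.0 - 175.9 - 232.8 = -743.7
Primary income: -531.0 + 91.4 = -439.6
Secondary income: -185.3 + 60.7 = -124.6
Current account = 2029.8 + (-743.7) + (-439.6) + (-124.6) = 721.9
(Excluded from the current account — capital account: debt forgiveness received from foreign official creditors 175.0; financial account: inward foreign direct investment in the manufacturing sector 448.1, new loans extended by domestic banks to foreign borrowers 588.8, sale of domestic government bonds to non-residents 815.2.)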